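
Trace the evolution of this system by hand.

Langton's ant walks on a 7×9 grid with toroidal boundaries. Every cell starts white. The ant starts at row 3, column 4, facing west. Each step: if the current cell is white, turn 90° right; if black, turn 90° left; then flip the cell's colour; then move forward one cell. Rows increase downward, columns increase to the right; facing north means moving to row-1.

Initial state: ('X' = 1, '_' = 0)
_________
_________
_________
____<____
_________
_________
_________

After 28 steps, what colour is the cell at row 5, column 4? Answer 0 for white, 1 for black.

1

0) _________
_________
_________
____<____
_________
_________
_________
1) _________
_________
____^____
____X____
_________
_________
_________
2) _________
_________
____X>___
____X____
_________
_________
_________
3) _________
_________
____XX___
____Xv___
_________
_________
_________
4) _________
_________
____XX___
____<X___
_________
_________
_________
5) _________
_________
____XX___
_____X___
____v____
_________
_________
6) _________
_________
____XX___
_____X___
___<X____
_________
_________
7) _________
_________
____XX___
___^_X___
___XX____
_________
_________
8) _________
_________
____XX___
___X>X___
___XX____
_________
_________
9) _________
_________
____XX___
___XXX___
___Xv____
_________
_________
10) _________
_________
____XX___
___XXX___
___X_>___
_________
_________
11) _________
_________
____XX___
___XXX___
___X_X___
_____v___
_________
12) _________
_________
____XX___
___XXX___
___X_X___
____<X___
_________
13) _________
_________
____XX___
___XXX___
___X^X___
____XX___
_________
14) _________
_________
____XX___
___XXX___
___XX>___
____XX___
_________
15) _________
_________
____XX___
___XX^___
___XX____
____XX___
_________
16) _________
_________
____XX___
___X<____
___XX____
____XX___
_________
17) _________
_________
____XX___
___X_____
___Xv____
____XX___
_________
18) _________
_________
____XX___
___X_____
___X_>___
____XX___
_________
19) _________
_________
____XX___
___X_____
___X_X___
____Xv___
_________
20) _________
_________
____XX___
___X_____
___X_X___
____X_>__
_________
21) _________
_________
____XX___
___X_____
___X_X___
____X_X__
______v__
22) _________
_________
____XX___
___X_____
___X_X___
____X_X__
_____<X__
23) _________
_________
____XX___
___X_____
___X_X___
____X^X__
_____XX__
24) _________
_________
____XX___
___X_____
___X_X___
____XX>__
_____XX__
25) _________
_________
____XX___
___X_____
___X_X^__
____XX___
_____XX__
26) _________
_________
____XX___
___X_____
___X_XX>_
____XX___
_____XX__
27) _________
_________
____XX___
___X_____
___X_XXX_
____XX_v_
_____XX__
28) _________
_________
____XX___
___X_____
___X_XXX_
____XX<X_
_____XX__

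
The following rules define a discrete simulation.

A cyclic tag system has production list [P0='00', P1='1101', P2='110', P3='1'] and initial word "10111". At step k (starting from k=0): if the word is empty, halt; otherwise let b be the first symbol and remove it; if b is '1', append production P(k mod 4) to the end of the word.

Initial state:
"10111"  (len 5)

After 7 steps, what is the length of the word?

[0] "10111"  (len 5)
[1] "011100"  (len 6)
[2] "11100"  (len 5)
[3] "1100110"  (len 7)
[4] "1001101"  (len 7)
[5] "00110100"  (len 8)
[6] "0110100"  (len 7)
[7] "110100"  (len 6)

6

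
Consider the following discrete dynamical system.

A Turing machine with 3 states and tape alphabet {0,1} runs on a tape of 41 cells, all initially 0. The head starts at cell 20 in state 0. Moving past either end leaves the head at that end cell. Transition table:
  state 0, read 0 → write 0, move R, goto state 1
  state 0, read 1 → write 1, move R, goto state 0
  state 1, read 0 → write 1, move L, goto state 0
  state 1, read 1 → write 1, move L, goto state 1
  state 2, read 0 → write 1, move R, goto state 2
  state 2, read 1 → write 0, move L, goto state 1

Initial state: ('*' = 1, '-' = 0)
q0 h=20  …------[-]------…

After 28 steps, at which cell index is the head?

12

[0] q0 h=20  …------[-]------…
[1] q1 h=21  …------[-]------…
[2] q0 h=20  …------[-]*-----…
[3] q1 h=21  …------[*]------…
[4] q1 h=20  …------[-]*-----…
[5] q0 h=19  …------[-]**----…
[6] q1 h=20  …------[*]*-----…
[7] q1 h=19  …------[-]**----…
[8] q0 h=18  …------[-]***---…
[9] q1 h=19  …------[*]**----…
[10] q1 h=18  …------[-]***---…
[11] q0 h=17  …------[-]****--…
[12] q1 h=18  …------[*]***---…
[13] q1 h=17  …------[-]****--…
[14] q0 h=16  …------[-]*****-…
[15] q1 h=17  …------[*]****--…
[16] q1 h=16  …------[-]*****-…
[17] q0 h=15  …------[-]******…
[18] q1 h=16  …------[*]*****-…
[19] q1 h=15  …------[-]******…
[20] q0 h=14  …------[-]******…
[21] q1 h=15  …------[*]******…
[22] q1 h=14  …------[-]******…
[23] q0 h=13  …------[-]******…
[24] q1 h=14  …------[*]******…
[25] q1 h=13  …------[-]******…
[26] q0 h=12  …------[-]******…
[27] q1 h=13  …------[*]******…
[28] q1 h=12  …------[-]******…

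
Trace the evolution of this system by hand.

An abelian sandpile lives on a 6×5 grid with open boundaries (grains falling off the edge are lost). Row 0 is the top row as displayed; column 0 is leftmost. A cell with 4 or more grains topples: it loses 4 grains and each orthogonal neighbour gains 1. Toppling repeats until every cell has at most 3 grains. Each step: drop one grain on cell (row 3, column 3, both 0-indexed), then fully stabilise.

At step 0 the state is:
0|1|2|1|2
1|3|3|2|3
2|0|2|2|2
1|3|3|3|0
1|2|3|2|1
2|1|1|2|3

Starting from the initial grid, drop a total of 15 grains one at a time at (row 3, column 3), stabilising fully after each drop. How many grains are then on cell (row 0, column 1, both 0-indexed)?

gen 0: 0|1|2|1|2
1|3|3|2|3
2|0|2|2|2
1|3|3|3|0
1|2|3|2|1
2|1|1|2|3
gen 1: 0|1|2|1|2
1|3|3|2|3
2|1|3|3|2
2|1|2|2|1
2|0|2|0|2
2|2|2|3|3
gen 2: 0|1|2|1|2
1|3|3|2|3
2|1|3|3|2
2|1|2|3|1
2|0|2|0|2
2|2|2|3|3
gen 3: 0|2|3|2|3
2|0|2|1|1
2|3|2|3|0
2|2|0|2|3
2|0|3|1|2
2|2|2|3|3
gen 4: 0|2|3|2|3
2|0|2|1|1
2|3|2|3|0
2|2|0|3|3
2|0|3|1|2
2|2|2|3|3
gen 5: 0|2|3|2|3
2|0|2|2|1
2|3|3|0|2
2|2|1|2|0
2|0|3|2|3
2|2|2|3|3
gen 6: 0|2|3|2|3
2|0|2|2|1
2|3|3|0|2
2|2|1|3|0
2|0|3|2|3
2|2|2|3|3
gen 7: 0|2|3|2|3
2|0|2|2|1
2|3|3|1|2
2|2|2|0|1
2|0|3|3|3
2|2|2|3|3
gen 8: 0|2|3|2|3
2|0|2|2|1
2|3|3|1|2
2|2|2|1|1
2|0|3|3|3
2|2|2|3|3
gen 9: 0|2|3|2|3
2|0|2|2|1
2|3|3|1|2
2|2|2|2|1
2|0|3|3|3
2|2|2|3|3
gen 10: 0|2|3|2|3
2|0|2|2|1
2|3|3|1|2
2|2|2|3|1
2|0|3|3|3
2|2|2|3|3
gen 11: 0|2|3|2|3
2|1|3|2|1
3|1|1|3|2
3|0|2|2|3
2|2|2|3|1
2|3|0|2|1
gen 12: 0|2|3|2|3
2|1|3|2|1
3|1|1|3|2
3|0|2|3|3
2|2|2|3|1
2|3|0|2|1
gen 13: 0|2|3|2|3
2|1|3|3|2
3|1|2|1|0
3|0|3|3|1
2|2|3|0|3
2|3|0|3|1
gen 14: 0|2|3|2|3
2|1|3|3|2
3|1|3|2|0
3|1|1|1|2
2|3|0|2|3
2|3|1|3|1
gen 15: 0|2|3|2|3
2|1|3|3|2
3|1|3|2|0
3|1|1|2|2
2|3|0|2|3
2|3|1|3|1

2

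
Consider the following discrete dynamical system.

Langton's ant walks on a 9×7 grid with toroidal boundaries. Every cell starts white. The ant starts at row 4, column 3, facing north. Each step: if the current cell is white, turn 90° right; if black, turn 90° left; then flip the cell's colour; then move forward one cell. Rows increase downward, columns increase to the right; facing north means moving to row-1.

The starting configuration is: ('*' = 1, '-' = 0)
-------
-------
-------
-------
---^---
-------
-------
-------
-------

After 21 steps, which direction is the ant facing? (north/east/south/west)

west

0) -------
-------
-------
-------
---^---
-------
-------
-------
-------
1) -------
-------
-------
-------
---*>--
-------
-------
-------
-------
2) -------
-------
-------
-------
---**--
----v--
-------
-------
-------
3) -------
-------
-------
-------
---**--
---<*--
-------
-------
-------
4) -------
-------
-------
-------
---^*--
---**--
-------
-------
-------
5) -------
-------
-------
-------
--<-*--
---**--
-------
-------
-------
6) -------
-------
-------
--^----
--*-*--
---**--
-------
-------
-------
7) -------
-------
-------
--*>---
--*-*--
---**--
-------
-------
-------
8) -------
-------
-------
--**---
--*v*--
---**--
-------
-------
-------
9) -------
-------
-------
--**---
--<**--
---**--
-------
-------
-------
10) -------
-------
-------
--**---
---**--
--v**--
-------
-------
-------
11) -------
-------
-------
--**---
---**--
-<***--
-------
-------
-------
12) -------
-------
-------
--**---
-^-**--
-****--
-------
-------
-------
13) -------
-------
-------
--**---
-*>**--
-****--
-------
-------
-------
14) -------
-------
-------
--**---
-****--
-*v**--
-------
-------
-------
15) -------
-------
-------
--**---
-****--
-*->*--
-------
-------
-------
16) -------
-------
-------
--**---
-**^*--
-*--*--
-------
-------
-------
17) -------
-------
-------
--**---
-*<-*--
-*--*--
-------
-------
-------
18) -------
-------
-------
--**---
-*--*--
-*v-*--
-------
-------
-------
19) -------
-------
-------
--**---
-*--*--
-<*-*--
-------
-------
-------
20) -------
-------
-------
--**---
-*--*--
--*-*--
-v-----
-------
-------
21) -------
-------
-------
--**---
-*--*--
--*-*--
<*-----
-------
-------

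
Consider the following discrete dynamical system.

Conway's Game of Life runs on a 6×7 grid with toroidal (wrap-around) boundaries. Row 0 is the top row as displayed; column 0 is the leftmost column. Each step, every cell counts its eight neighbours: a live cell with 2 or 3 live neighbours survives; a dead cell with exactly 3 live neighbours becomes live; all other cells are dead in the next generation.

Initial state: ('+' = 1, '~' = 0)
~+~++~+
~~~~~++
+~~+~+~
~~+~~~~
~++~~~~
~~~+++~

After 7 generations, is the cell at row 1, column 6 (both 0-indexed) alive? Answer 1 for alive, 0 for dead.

t=0: ~+~++~+
~~~~~++
+~~+~+~
~~+~~~~
~++~~~~
~~~+++~
t=1: +~++~~+
~~++~~~
~~~~++~
~~++~~~
~++~+~~
++~~~+~
t=2: +~~++~+
~++~~++
~~~~+~~
~++~~+~
+~~~+~~
~~~~++~
t=3: ++++~~~
~++~~~+
+~~++~+
~+~+++~
~+~++~+
+~~~~~~
t=4: ~~~+~~+
~~~~+++
~~~~~~+
~+~~~~~
~+~+~~+
~~~~+~+
t=5: +~~+~~+
+~~~+~+
+~~~~~+
~~+~~~~
~~+~~+~
~~+++~+
t=6: ~++~~~~
~+~~~~~
++~~~++
~+~~~~+
~++~++~
+++~+~+
t=7: ~~~+~~~
~~~~~~+
~++~~++
~~~~+~~
~~~~+~~
~~~~+~+

1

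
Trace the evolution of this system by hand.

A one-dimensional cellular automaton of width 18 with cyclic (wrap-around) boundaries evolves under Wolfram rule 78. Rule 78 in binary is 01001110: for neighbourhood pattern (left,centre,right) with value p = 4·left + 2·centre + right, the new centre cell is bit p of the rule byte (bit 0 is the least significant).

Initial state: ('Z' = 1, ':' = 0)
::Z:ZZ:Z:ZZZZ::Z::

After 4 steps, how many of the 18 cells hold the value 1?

11

[0] ::Z:ZZ:Z:ZZZZ::Z::
[1] :ZZ:ZZ:Z:Z::Z:ZZ::
[2] ZZZ:ZZ:Z:Z:ZZ:ZZ::
[3] Z:Z:ZZ:Z:Z:ZZ:ZZ:Z
[4] Z:Z:ZZ:Z:Z:ZZ:ZZ:Z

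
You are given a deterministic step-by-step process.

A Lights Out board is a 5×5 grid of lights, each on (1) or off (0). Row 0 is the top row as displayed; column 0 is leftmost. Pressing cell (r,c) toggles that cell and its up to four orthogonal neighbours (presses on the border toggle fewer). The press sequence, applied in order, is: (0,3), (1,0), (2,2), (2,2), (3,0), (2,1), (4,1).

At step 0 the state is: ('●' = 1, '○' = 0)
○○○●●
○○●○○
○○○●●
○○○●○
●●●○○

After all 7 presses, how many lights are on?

t=0: ○○○●●
○○●○○
○○○●●
○○○●○
●●●○○
t=1: ○○●○○
○○●●○
○○○●●
○○○●○
●●●○○
t=2: ●○●○○
●●●●○
●○○●●
○○○●○
●●●○○
t=3: ●○●○○
●●○●○
●●●○●
○○●●○
●●●○○
t=4: ●○●○○
●●●●○
●○○●●
○○○●○
●●●○○
t=5: ●○●○○
●●●●○
○○○●●
●●○●○
○●●○○
t=6: ●○●○○
●○●●○
●●●●●
●○○●○
○●●○○
t=7: ●○●○○
●○●●○
●●●●●
●●○●○
●○○○○

14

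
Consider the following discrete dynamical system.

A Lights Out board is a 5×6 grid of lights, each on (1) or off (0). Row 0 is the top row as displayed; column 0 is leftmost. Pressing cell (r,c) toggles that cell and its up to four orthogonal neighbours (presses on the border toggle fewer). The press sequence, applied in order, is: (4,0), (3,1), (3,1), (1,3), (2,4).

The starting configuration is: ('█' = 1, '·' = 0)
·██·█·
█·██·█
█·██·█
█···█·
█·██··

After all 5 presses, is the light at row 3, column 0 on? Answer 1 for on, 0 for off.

0

0) ·██·█·
█·██·█
█·██·█
█···█·
█·██··
1) ·██·█·
█·██·█
█·██·█
····█·
·███··
2) ·██·█·
█·██·█
████·█
███·█·
··██··
3) ·██·█·
█·██·█
█·██·█
····█·
·███··
4) ·████·
█···██
█·█··█
····█·
·███··
5) ·████·
█····█
█·███·
······
·███··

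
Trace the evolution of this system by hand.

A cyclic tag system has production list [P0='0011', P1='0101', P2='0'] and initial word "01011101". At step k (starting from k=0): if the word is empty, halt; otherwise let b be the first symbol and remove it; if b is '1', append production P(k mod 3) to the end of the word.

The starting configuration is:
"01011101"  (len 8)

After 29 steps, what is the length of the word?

gen 0: "01011101"  (len 8)
gen 1: "1011101"  (len 7)
gen 2: "0111010101"  (len 10)
gen 3: "111010101"  (len 9)
gen 4: "110101010011"  (len 12)
gen 5: "101010100110101"  (len 15)
gen 6: "010101001101010"  (len 15)
gen 7: "10101001101010"  (len 14)
gen 8: "01010011010100101"  (len 17)
gen 9: "1010011010100101"  (len 16)
gen 10: "0100110101001010011"  (len 19)
gen 11: "100110101001010011"  (len 18)
gen 12: "001101010010100110"  (len 18)
gen 13: "01101010010100110"  (len 17)
gen 14: "1101010010100110"  (len 16)
gen 15: "1010100101001100"  (len 16)
gen 16: "0101001010011000011"  (len 19)
gen 17: "101001010011000011"  (len 18)
gen 18: "010010100110000110"  (len 18)
gen 19: "10010100110000110"  (len 17)
gen 20: "00101001100001100101"  (len 20)
gen 21: "0101001100001100101"  (len 19)
gen 22: "101001100001100101"  (len 18)
gen 23: "010011000011001010101"  (len 21)
gen 24: "10011000011001010101"  (len 20)
gen 25: "00110000110010101010011"  (len 23)
gen 26: "0110000110010101010011"  (len 22)
gen 27: "110000110010101010011"  (len 21)
gen 28: "100001100101010100110011"  (len 24)
gen 29: "000011001010101001100110101"  (len 27)

27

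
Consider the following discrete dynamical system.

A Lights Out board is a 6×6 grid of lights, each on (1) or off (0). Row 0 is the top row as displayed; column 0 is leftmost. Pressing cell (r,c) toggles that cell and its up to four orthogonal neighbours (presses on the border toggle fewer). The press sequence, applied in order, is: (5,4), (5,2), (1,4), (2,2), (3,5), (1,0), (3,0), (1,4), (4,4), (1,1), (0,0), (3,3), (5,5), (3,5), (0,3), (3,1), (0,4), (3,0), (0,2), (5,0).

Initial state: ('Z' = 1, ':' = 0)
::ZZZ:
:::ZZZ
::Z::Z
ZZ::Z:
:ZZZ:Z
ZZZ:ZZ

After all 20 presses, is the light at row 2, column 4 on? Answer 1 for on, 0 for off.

0

0) ::ZZZ:
:::ZZZ
::Z::Z
ZZ::Z:
:ZZZ:Z
ZZZ:ZZ
1) ::ZZZ:
:::ZZZ
::Z::Z
ZZ::Z:
:ZZZZZ
ZZZZ::
2) ::ZZZ:
:::ZZZ
::Z::Z
ZZ::Z:
:Z:ZZZ
Z:::::
3) ::ZZ::
::::::
::Z:ZZ
ZZ::Z:
:Z:ZZZ
Z:::::
4) ::ZZ::
::Z:::
:Z:ZZZ
ZZZ:Z:
:Z:ZZZ
Z:::::
5) ::ZZ::
::Z:::
:Z:ZZ:
ZZZ::Z
:Z:ZZ:
Z:::::
6) Z:ZZ::
ZZZ:::
ZZ:ZZ:
ZZZ::Z
:Z:ZZ:
Z:::::
7) Z:ZZ::
ZZZ:::
:Z:ZZ:
::Z::Z
ZZ:ZZ:
Z:::::
8) Z:ZZZ:
ZZZZZZ
:Z:Z::
::Z::Z
ZZ:ZZ:
Z:::::
9) Z:ZZZ:
ZZZZZZ
:Z:Z::
::Z:ZZ
ZZ:::Z
Z:::Z:
10) ZZZZZ:
:::ZZZ
:::Z::
::Z:ZZ
ZZ:::Z
Z:::Z:
11) ::ZZZ:
Z::ZZZ
:::Z::
::Z:ZZ
ZZ:::Z
Z:::Z:
12) ::ZZZ:
Z::ZZZ
::::::
:::Z:Z
ZZ:Z:Z
Z:::Z:
13) ::ZZZ:
Z::ZZZ
::::::
:::Z:Z
ZZ:Z::
Z::::Z
14) ::ZZZ:
Z::ZZZ
:::::Z
:::ZZ:
ZZ:Z:Z
Z::::Z
15) ::::::
Z:::ZZ
:::::Z
:::ZZ:
ZZ:Z:Z
Z::::Z
16) ::::::
Z:::ZZ
:Z:::Z
ZZZZZ:
Z::Z:Z
Z::::Z
17) :::ZZZ
Z::::Z
:Z:::Z
ZZZZZ:
Z::Z:Z
Z::::Z
18) :::ZZZ
Z::::Z
ZZ:::Z
::ZZZ:
:::Z:Z
Z::::Z
19) :ZZ:ZZ
Z:Z::Z
ZZ:::Z
::ZZZ:
:::Z:Z
Z::::Z
20) :ZZ:ZZ
Z:Z::Z
ZZ:::Z
::ZZZ:
Z::Z:Z
:Z:::Z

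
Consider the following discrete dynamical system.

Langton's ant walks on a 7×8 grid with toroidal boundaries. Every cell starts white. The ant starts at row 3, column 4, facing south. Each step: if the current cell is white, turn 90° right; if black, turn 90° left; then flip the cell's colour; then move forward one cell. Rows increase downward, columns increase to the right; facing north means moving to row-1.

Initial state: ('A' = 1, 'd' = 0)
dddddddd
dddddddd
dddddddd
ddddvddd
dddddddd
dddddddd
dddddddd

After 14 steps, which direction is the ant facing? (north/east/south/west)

0) dddddddd
dddddddd
dddddddd
ddddvddd
dddddddd
dddddddd
dddddddd
1) dddddddd
dddddddd
dddddddd
ddd<Addd
dddddddd
dddddddd
dddddddd
2) dddddddd
dddddddd
ddd^dddd
dddAAddd
dddddddd
dddddddd
dddddddd
3) dddddddd
dddddddd
dddA>ddd
dddAAddd
dddddddd
dddddddd
dddddddd
4) dddddddd
dddddddd
dddAAddd
dddAvddd
dddddddd
dddddddd
dddddddd
5) dddddddd
dddddddd
dddAAddd
dddAd>dd
dddddddd
dddddddd
dddddddd
6) dddddddd
dddddddd
dddAAddd
dddAdAdd
dddddvdd
dddddddd
dddddddd
7) dddddddd
dddddddd
dddAAddd
dddAdAdd
dddd<Add
dddddddd
dddddddd
8) dddddddd
dddddddd
dddAAddd
dddA^Add
ddddAAdd
dddddddd
dddddddd
9) dddddddd
dddddddd
dddAAddd
dddAA>dd
ddddAAdd
dddddddd
dddddddd
10) dddddddd
dddddddd
dddAA^dd
dddAAddd
ddddAAdd
dddddddd
dddddddd
11) dddddddd
dddddddd
dddAAA>d
dddAAddd
ddddAAdd
dddddddd
dddddddd
12) dddddddd
dddddddd
dddAAAAd
dddAAdvd
ddddAAdd
dddddddd
dddddddd
13) dddddddd
dddddddd
dddAAAAd
dddAA<Ad
ddddAAdd
dddddddd
dddddddd
14) dddddddd
dddddddd
dddAA^Ad
dddAAAAd
ddddAAdd
dddddddd
dddddddd

north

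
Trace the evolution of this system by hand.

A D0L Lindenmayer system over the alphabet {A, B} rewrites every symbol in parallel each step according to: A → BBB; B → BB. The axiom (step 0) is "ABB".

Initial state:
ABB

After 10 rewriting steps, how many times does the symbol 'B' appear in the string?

0) ABB
1) BBBBBBB
2) BBBBBBBBBBBBBB
3) BBBBBBBBBBBBBBBBBBBBBBBBBBBB
4) BBBBBBBBBBBBBBBBBBBBBBBBBBBBBBBBBBBBBBBBBBBBBBBBBBBBBBBB
5) BBBBBBBBBBBBBBBBBBBBBBBBBBBBBBBBBBBBBBBBBBBBBBBBBBBBBBBBBBBBBBBBBBBBBBBBBBBBBBBBBBBBBBBBBBBBBBBBBBBBBBBBBBBBBBBB
6) BBBBBBBBBBBBBBBBBBBBBBBBBBBBBBBBBBBBBBBBBBBBBBBBBBBBBBBBBB…BBBBBBBBBBBBBBBBBBBBBBBBBBBBBBBBBBBBBBBBBBBBBBBBBBBBBBBBBB  (len 224)
7) BBBBBBBBBBBBBBBBBBBBBBBBBBBBBBBBBBBBBBBBBBBBBBBBBBBBBBBBBB…BBBBBBBBBBBBBBBBBBBBBBBBBBBBBBBBBBBBBBBBBBBBBBBBBBBBBBBBBB  (len 448)
8) BBBBBBBBBBBBBBBBBBBBBBBBBBBBBBBBBBBBBBBBBBBBBBBBBBBBBBBBBB…BBBBBBBBBBBBBBBBBBBBBBBBBBBBBBBBBBBBBBBBBBBBBBBBBBBBBBBBBB  (len 896)
9) BBBBBBBBBBBBBBBBBBBBBBBBBBBBBBBBBBBBBBBBBBBBBBBBBBBBBBBBBB…BBBBBBBBBBBBBBBBBBBBBBBBBBBBBBBBBBBBBBBBBBBBBBBBBBBBBBBBBB  (len 1792)
10) BBBBBBBBBBBBBBBBBBBBBBBBBBBBBBBBBBBBBBBBBBBBBBBBBBBBBBBBBB…BBBBBBBBBBBBBBBBBBBBBBBBBBBBBBBBBBBBBBBBBBBBBBBBBBBBBBBBBB  (len 3584)

3584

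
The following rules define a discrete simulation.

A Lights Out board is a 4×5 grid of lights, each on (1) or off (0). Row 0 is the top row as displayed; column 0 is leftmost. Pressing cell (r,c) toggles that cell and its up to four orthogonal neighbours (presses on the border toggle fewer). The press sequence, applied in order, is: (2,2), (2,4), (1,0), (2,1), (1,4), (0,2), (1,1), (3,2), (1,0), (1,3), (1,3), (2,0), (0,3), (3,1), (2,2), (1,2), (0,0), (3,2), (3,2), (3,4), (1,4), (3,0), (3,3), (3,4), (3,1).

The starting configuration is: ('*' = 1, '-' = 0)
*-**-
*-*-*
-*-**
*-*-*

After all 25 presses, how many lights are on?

gen 0: *-**-
*-*-*
-*-**
*-*-*
gen 1: *-**-
*---*
--*-*
*---*
gen 2: *-**-
*----
--**-
*----
gen 3: --**-
-*---
*-**-
*----
gen 4: --**-
-----
-*-*-
**---
gen 5: --***
---**
-*-**
**---
gen 6: -*--*
--***
-*-**
**---
gen 7: ----*
**-**
---**
**---
gen 8: ----*
**-**
--***
*-**-
gen 9: *---*
---**
*-***
*-**-
gen 10: *--**
--*--
*-*-*
*-**-
gen 11: *---*
---**
*-***
*-**-
gen 12: *---*
*--**
-****
--**-
gen 13: *-**-
*---*
-****
--**-
gen 14: *-**-
*---*
--***
**-*-
gen 15: *-**-
*-*-*
-*--*
****-
gen 16: *--*-
**-**
-**-*
****-
gen 17: -*-*-
-*-**
-**-*
****-
gen 18: -*-*-
-*-**
-*--*
*----
gen 19: -*-*-
-*-**
-**-*
****-
gen 20: -*-*-
-*-**
-**--
***-*
gen 21: -*-**
-*---
-**-*
***-*
gen 22: -*-**
-*---
***-*
--*-*
gen 23: -*-**
-*---
*****
---*-
gen 24: -*-**
-*---
****-
----*
gen 25: -*-**
-*---
*-**-
***-*

11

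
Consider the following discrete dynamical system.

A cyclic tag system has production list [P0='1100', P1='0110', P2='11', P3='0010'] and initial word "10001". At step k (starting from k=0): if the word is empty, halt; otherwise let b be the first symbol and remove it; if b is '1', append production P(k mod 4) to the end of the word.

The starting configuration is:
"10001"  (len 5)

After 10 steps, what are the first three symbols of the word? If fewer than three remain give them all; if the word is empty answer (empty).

gen 0: "10001"  (len 5)
gen 1: "00011100"  (len 8)
gen 2: "0011100"  (len 7)
gen 3: "011100"  (len 6)
gen 4: "11100"  (len 5)
gen 5: "11001100"  (len 8)
gen 6: "10011000110"  (len 11)
gen 7: "001100011011"  (len 12)
gen 8: "01100011011"  (len 11)
gen 9: "1100011011"  (len 10)
gen 10: "1000110110110"  (len 13)

100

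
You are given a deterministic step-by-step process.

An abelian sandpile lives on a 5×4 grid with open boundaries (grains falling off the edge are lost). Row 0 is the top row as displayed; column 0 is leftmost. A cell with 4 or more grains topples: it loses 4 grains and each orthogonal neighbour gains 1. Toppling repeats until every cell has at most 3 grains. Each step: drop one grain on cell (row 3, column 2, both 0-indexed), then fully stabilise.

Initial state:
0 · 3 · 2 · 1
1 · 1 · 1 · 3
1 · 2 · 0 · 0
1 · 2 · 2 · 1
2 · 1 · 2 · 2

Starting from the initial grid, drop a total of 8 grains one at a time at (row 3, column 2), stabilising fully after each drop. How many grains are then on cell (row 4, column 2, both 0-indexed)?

[0] 0 · 3 · 2 · 1
1 · 1 · 1 · 3
1 · 2 · 0 · 0
1 · 2 · 2 · 1
2 · 1 · 2 · 2
[1] 0 · 3 · 2 · 1
1 · 1 · 1 · 3
1 · 2 · 0 · 0
1 · 2 · 3 · 1
2 · 1 · 2 · 2
[2] 0 · 3 · 2 · 1
1 · 1 · 1 · 3
1 · 2 · 1 · 0
1 · 3 · 0 · 2
2 · 1 · 3 · 2
[3] 0 · 3 · 2 · 1
1 · 1 · 1 · 3
1 · 2 · 1 · 0
1 · 3 · 1 · 2
2 · 1 · 3 · 2
[4] 0 · 3 · 2 · 1
1 · 1 · 1 · 3
1 · 2 · 1 · 0
1 · 3 · 2 · 2
2 · 1 · 3 · 2
[5] 0 · 3 · 2 · 1
1 · 1 · 1 · 3
1 · 2 · 1 · 0
1 · 3 · 3 · 2
2 · 1 · 3 · 2
[6] 0 · 3 · 2 · 1
1 · 1 · 1 · 3
1 · 3 · 2 · 0
2 · 0 · 2 · 3
2 · 3 · 0 · 3
[7] 0 · 3 · 2 · 1
1 · 1 · 1 · 3
1 · 3 · 2 · 0
2 · 0 · 3 · 3
2 · 3 · 0 · 3
[8] 0 · 3 · 2 · 1
1 · 1 · 1 · 3
1 · 3 · 3 · 1
2 · 1 · 1 · 1
2 · 3 · 2 · 0

2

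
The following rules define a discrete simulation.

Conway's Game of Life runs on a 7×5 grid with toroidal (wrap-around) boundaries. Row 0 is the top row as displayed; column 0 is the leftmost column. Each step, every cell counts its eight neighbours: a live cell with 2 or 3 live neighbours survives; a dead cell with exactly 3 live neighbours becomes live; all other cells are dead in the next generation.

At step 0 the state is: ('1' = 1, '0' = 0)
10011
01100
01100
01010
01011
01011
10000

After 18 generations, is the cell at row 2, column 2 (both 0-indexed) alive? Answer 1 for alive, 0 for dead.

step 0: 10011
01100
01100
01010
01011
01011
10000
step 1: 10111
00001
10010
01011
01000
01010
01100
step 2: 10101
01100
10110
01011
01011
11000
00000
step 3: 10110
00000
10000
01000
01010
11101
00001
step 4: 00011
01001
00000
11100
00011
01101
00000
step 5: 10011
10011
00100
11111
00001
10101
10101
step 6: 00100
11100
00000
11101
00000
00000
00100
step 7: 00110
01100
00011
11000
11000
00000
00000
step 8: 01110
01001
00011
01100
11000
00000
00000
step 9: 11110
01001
01011
01111
11100
00000
00100
step 10: 10011
00000
01000
00000
10001
00100
00110
step 11: 00111
10001
00000
10000
00000
01101
01100
step 12: 00101
10001
10001
00000
11000
11110
00001
step 13: 00001
01000
10001
01001
10001
00110
00001
step 14: 10000
00001
01001
01010
11101
10010
00001
step 15: 10001
00001
00111
00010
00000
00110
10001
step 16: 00010
00000
00101
00111
00110
00011
11000
step 17: 00000
00010
00101
01001
00000
11011
10110
step 18: 00111
00010
10101
10010
01110
11010
10110

1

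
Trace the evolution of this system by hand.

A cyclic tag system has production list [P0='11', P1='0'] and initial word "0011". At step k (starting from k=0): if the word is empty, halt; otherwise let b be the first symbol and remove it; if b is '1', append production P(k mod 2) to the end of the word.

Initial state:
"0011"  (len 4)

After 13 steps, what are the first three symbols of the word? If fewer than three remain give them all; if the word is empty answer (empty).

0) "0011"  (len 4)
1) "011"  (len 3)
2) "11"  (len 2)
3) "111"  (len 3)
4) "110"  (len 3)
5) "1011"  (len 4)
6) "0110"  (len 4)
7) "110"  (len 3)
8) "100"  (len 3)
9) "0011"  (len 4)
10) "011"  (len 3)
11) "11"  (len 2)
12) "10"  (len 2)
13) "011"  (len 3)

011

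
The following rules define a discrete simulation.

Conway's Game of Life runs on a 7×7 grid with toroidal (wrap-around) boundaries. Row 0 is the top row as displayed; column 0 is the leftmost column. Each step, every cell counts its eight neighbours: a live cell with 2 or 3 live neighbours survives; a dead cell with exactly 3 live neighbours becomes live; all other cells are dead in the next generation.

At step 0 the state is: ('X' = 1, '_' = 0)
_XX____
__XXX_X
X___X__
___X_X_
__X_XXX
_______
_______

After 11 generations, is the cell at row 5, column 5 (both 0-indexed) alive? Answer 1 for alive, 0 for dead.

[0] _XX____
__XXX_X
X___X__
___X_X_
__X_XXX
_______
_______
[1] _XX____
X_X_XX_
__X___X
___X___
___XXXX
_____X_
_______
[2] _XXX___
X_X__XX
_XX_XXX
__XX__X
___X_XX
_____XX
_______
[3] XXXX__X
_______
____X__
_X_____
X_XX___
____XXX
__X____
[4] XXXX___
XXXX___
_______
_XXX___
XXXXXXX
_XX_XXX
__X_X__
[5] X___X__
X__X___
X______
_____XX
_______
_______
____X_X
[6] X__XXXX
XX____X
X______
______X
_______
_______
_____X_
[7] _X__X__
_X__X__
_X_____
_______
_______
_______
_____X_
[8] ____XX_
XXX____
_______
_______
_______
_______
_______
[9] _X_____
_X_____
_X_____
_______
_______
_______
_______
[10] _______
XXX____
_______
_______
_______
_______
_______
[11] _X_____
_X_____
_X_____
_______
_______
_______
_______

0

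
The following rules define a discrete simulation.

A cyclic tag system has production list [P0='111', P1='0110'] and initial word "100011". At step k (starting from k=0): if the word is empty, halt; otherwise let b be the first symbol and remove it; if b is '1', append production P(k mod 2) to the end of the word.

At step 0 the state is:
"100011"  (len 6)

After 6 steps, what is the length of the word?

10

k=0  "100011"  (len 6)
k=1  "00011111"  (len 8)
k=2  "0011111"  (len 7)
k=3  "011111"  (len 6)
k=4  "11111"  (len 5)
k=5  "1111111"  (len 7)
k=6  "1111110110"  (len 10)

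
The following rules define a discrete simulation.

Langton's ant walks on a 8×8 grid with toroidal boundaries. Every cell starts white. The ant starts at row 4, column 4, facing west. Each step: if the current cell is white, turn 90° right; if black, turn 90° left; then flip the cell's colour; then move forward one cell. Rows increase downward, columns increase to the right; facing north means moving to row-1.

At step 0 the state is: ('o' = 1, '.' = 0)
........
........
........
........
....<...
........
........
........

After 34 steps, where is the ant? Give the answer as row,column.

5,7

k=0  ........
........
........
........
....<...
........
........
........
k=1  ........
........
........
....^...
....o...
........
........
........
k=2  ........
........
........
....o>..
....o...
........
........
........
k=3  ........
........
........
....oo..
....ov..
........
........
........
k=4  ........
........
........
....oo..
....<o..
........
........
........
k=5  ........
........
........
....oo..
.....o..
....v...
........
........
k=6  ........
........
........
....oo..
.....o..
...<o...
........
........
k=7  ........
........
........
....oo..
...^.o..
...oo...
........
........
k=8  ........
........
........
....oo..
...o>o..
...oo...
........
........
k=9  ........
........
........
....oo..
...ooo..
...ov...
........
........
k=10  ........
........
........
....oo..
...ooo..
...o.>..
........
........
k=11  ........
........
........
....oo..
...ooo..
...o.o..
.....v..
........
k=12  ........
........
........
....oo..
...ooo..
...o.o..
....<o..
........
k=13  ........
........
........
....oo..
...ooo..
...o^o..
....oo..
........
k=14  ........
........
........
....oo..
...ooo..
...oo>..
....oo..
........
k=15  ........
........
........
....oo..
...oo^..
...oo...
....oo..
........
k=16  ........
........
........
....oo..
...o<...
...oo...
....oo..
........
k=17  ........
........
........
....oo..
...o....
...ov...
....oo..
........
k=18  ........
........
........
....oo..
...o....
...o.>..
....oo..
........
k=19  ........
........
........
....oo..
...o....
...o.o..
....ov..
........
k=20  ........
........
........
....oo..
...o....
...o.o..
....o.>.
........
k=21  ........
........
........
....oo..
...o....
...o.o..
....o.o.
......v.
k=22  ........
........
........
....oo..
...o....
...o.o..
....o.o.
.....<o.
k=23  ........
........
........
....oo..
...o....
...o.o..
....o^o.
.....oo.
k=24  ........
........
........
....oo..
...o....
...o.o..
....oo>.
.....oo.
k=25  ........
........
........
....oo..
...o....
...o.o^.
....oo..
.....oo.
k=26  ........
........
........
....oo..
...o....
...o.oo>
....oo..
.....oo.
k=27  ........
........
........
....oo..
...o....
...o.ooo
....oo.v
.....oo.
k=28  ........
........
........
....oo..
...o....
...o.ooo
....oo<o
.....oo.
k=29  ........
........
........
....oo..
...o....
...o.o^o
....oooo
.....oo.
k=30  ........
........
........
....oo..
...o....
...o.<.o
....oooo
.....oo.
k=31  ........
........
........
....oo..
...o....
...o...o
....ovoo
.....oo.
k=32  ........
........
........
....oo..
...o....
...o...o
....o.>o
.....oo.
k=33  ........
........
........
....oo..
...o....
...o..^o
....o..o
.....oo.
k=34  ........
........
........
....oo..
...o....
...o..o>
....o..o
.....oo.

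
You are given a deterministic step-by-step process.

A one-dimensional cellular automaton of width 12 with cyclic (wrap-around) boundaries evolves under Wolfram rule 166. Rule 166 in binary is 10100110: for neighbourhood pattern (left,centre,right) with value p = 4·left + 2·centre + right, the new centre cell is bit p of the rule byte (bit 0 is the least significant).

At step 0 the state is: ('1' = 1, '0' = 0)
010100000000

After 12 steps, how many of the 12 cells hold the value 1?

gen 0: 010100000000
gen 1: 111100000000
gen 2: 011000000001
gen 3: 100000000011
gen 4: 000000000101
gen 5: 000000001111
gen 6: 000000010110
gen 7: 000000111000
gen 8: 000001010000
gen 9: 000011110000
gen 10: 000101100000
gen 11: 001110000000
gen 12: 010100000000

2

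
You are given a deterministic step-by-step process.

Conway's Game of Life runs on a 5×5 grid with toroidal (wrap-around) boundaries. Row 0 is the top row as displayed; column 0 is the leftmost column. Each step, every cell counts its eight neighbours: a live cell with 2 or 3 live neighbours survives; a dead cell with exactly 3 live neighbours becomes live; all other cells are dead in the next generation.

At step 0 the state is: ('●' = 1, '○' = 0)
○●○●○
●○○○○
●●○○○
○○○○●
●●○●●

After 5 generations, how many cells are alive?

8

step 0: ○●○●○
●○○○○
●●○○○
○○○○●
●●○●●
step 1: ○●○●○
●○●○●
●●○○●
○○●●○
○●○●○
step 2: ○●○●○
○○●○○
○○○○○
○○○●○
○●○●●
step 3: ●●○●●
○○●○○
○○○○○
○○●●●
●○○●●
step 4: ○●○○○
●●●●●
○○●○○
●○●○○
○○○○○
step 5: ○●○●●
●○○●●
○○○○○
○●○○○
○●○○○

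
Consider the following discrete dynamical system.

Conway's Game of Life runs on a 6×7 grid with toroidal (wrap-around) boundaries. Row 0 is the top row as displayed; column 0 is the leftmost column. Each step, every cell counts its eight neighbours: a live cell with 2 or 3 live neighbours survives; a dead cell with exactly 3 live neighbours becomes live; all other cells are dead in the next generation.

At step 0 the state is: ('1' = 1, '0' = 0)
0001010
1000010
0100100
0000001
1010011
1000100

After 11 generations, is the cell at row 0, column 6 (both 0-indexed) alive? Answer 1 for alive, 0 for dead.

t=0: 0001010
1000010
0100100
0000001
1010011
1000100
t=1: 0000010
0000011
1000011
0100001
1100010
1101100
t=2: 1000010
1000100
0000000
0100000
0000110
1110110
t=3: 1001010
0000001
0000000
0000000
1011111
1101000
t=4: 1110100
0000001
0000000
0001111
1011111
0000000
t=5: 1100000
1100000
0000101
1010000
1010000
0000000
t=6: 1100000
0100001
0000001
1001001
0000000
1000000
t=7: 0100001
0100001
0000011
1000001
1000001
1100000
t=8: 0110001
0000001
0000010
0000000
0000000
0100000
t=9: 0110000
1000011
0000000
0000000
0000000
1110000
t=10: 0010000
1100001
0000001
0000000
0100000
1010000
t=11: 0010001
1100001
0000001
0000000
0100000
0010000

1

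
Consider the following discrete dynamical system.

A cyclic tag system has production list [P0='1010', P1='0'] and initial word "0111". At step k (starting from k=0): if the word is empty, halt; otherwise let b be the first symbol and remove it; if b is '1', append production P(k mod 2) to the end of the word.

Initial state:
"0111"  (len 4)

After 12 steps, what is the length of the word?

0) "0111"  (len 4)
1) "111"  (len 3)
2) "110"  (len 3)
3) "101010"  (len 6)
4) "010100"  (len 6)
5) "10100"  (len 5)
6) "01000"  (len 5)
7) "1000"  (len 4)
8) "0000"  (len 4)
9) "000"  (len 3)
10) "00"  (len 2)
11) "0"  (len 1)
12) (halted — word empty)

0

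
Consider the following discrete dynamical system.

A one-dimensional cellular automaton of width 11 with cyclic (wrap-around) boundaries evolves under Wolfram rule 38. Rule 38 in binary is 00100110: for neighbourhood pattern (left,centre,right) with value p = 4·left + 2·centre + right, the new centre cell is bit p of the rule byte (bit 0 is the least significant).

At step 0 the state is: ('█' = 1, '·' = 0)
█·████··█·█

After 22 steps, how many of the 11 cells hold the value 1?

3

[0] █·████··█·█
[1] ·█·····███·
[2] ██····█····
[3] ·····██···█
[4] ····█····██
[5] ···██···█··
[6] ··█····██··
[7] ·██···█····
[8] █····██····
[9] █···█·····█
[10] ···██····█·
[11] ··█·····██·
[12] ·██····█···
[13] █·····██···
[14] █····█····█
[15] ····██···█·
[16] ···█····██·
[17] ··██···█···
[18] ·█····██···
[19] ██···█·····
[20] ····██····█
[21] ···█·····██
[22] ··██····█··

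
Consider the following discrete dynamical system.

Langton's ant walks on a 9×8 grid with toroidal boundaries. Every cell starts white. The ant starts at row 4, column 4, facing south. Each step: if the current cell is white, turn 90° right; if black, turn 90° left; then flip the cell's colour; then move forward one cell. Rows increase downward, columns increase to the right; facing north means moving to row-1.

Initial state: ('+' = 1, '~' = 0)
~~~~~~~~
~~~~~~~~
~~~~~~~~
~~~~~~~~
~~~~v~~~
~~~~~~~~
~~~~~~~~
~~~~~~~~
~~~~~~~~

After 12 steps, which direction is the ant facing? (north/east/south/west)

south

0) ~~~~~~~~
~~~~~~~~
~~~~~~~~
~~~~~~~~
~~~~v~~~
~~~~~~~~
~~~~~~~~
~~~~~~~~
~~~~~~~~
1) ~~~~~~~~
~~~~~~~~
~~~~~~~~
~~~~~~~~
~~~<+~~~
~~~~~~~~
~~~~~~~~
~~~~~~~~
~~~~~~~~
2) ~~~~~~~~
~~~~~~~~
~~~~~~~~
~~~^~~~~
~~~++~~~
~~~~~~~~
~~~~~~~~
~~~~~~~~
~~~~~~~~
3) ~~~~~~~~
~~~~~~~~
~~~~~~~~
~~~+>~~~
~~~++~~~
~~~~~~~~
~~~~~~~~
~~~~~~~~
~~~~~~~~
4) ~~~~~~~~
~~~~~~~~
~~~~~~~~
~~~++~~~
~~~+v~~~
~~~~~~~~
~~~~~~~~
~~~~~~~~
~~~~~~~~
5) ~~~~~~~~
~~~~~~~~
~~~~~~~~
~~~++~~~
~~~+~>~~
~~~~~~~~
~~~~~~~~
~~~~~~~~
~~~~~~~~
6) ~~~~~~~~
~~~~~~~~
~~~~~~~~
~~~++~~~
~~~+~+~~
~~~~~v~~
~~~~~~~~
~~~~~~~~
~~~~~~~~
7) ~~~~~~~~
~~~~~~~~
~~~~~~~~
~~~++~~~
~~~+~+~~
~~~~<+~~
~~~~~~~~
~~~~~~~~
~~~~~~~~
8) ~~~~~~~~
~~~~~~~~
~~~~~~~~
~~~++~~~
~~~+^+~~
~~~~++~~
~~~~~~~~
~~~~~~~~
~~~~~~~~
9) ~~~~~~~~
~~~~~~~~
~~~~~~~~
~~~++~~~
~~~++>~~
~~~~++~~
~~~~~~~~
~~~~~~~~
~~~~~~~~
10) ~~~~~~~~
~~~~~~~~
~~~~~~~~
~~~++^~~
~~~++~~~
~~~~++~~
~~~~~~~~
~~~~~~~~
~~~~~~~~
11) ~~~~~~~~
~~~~~~~~
~~~~~~~~
~~~+++>~
~~~++~~~
~~~~++~~
~~~~~~~~
~~~~~~~~
~~~~~~~~
12) ~~~~~~~~
~~~~~~~~
~~~~~~~~
~~~++++~
~~~++~v~
~~~~++~~
~~~~~~~~
~~~~~~~~
~~~~~~~~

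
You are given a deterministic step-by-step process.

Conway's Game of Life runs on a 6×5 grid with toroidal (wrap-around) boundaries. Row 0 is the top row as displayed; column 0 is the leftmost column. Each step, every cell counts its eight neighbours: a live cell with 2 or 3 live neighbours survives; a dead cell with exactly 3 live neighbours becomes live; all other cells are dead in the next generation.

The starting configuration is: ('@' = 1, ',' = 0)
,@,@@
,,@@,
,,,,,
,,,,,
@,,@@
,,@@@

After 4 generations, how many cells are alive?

7

k=0  ,@,@@
,,@@,
,,,,,
,,,,,
@,,@@
,,@@@
k=1  @@,,,
,,@@@
,,,,,
,,,,@
@,@,,
,@,,,
k=2  @@,@@
@@@@@
,,,,@
,,,,,
@@,,,
,,@,,
k=3  ,,,,,
,,,,,
,@@,@
@,,,,
,@,,,
,,@@,
k=4  ,,,,,
,,,,,
@@,,,
@,@,,
,@@,,
,,@,,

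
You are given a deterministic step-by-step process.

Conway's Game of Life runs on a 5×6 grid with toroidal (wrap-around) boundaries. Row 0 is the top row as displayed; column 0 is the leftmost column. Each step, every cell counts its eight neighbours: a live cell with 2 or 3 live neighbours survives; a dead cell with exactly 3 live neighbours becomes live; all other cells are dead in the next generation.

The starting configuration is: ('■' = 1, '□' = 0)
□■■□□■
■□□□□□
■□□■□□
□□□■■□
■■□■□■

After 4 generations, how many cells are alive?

step 0: □■■□□■
■□□□□□
■□□■□□
□□□■■□
■■□■□■
step 1: □□■□■■
■□■□□■
□□□■■■
□■□■□□
□■□■□■
step 2: □□■□□□
■■■□□□
□■□■□■
□□□■□■
□■□■□■
step 3: □□□■□□
■□□■□□
□■□■□■
□□□■□■
■□□■□□
step 4: □□■■■□
■□□■□□
□□□■□■
□□□■□■
□□■■□□

11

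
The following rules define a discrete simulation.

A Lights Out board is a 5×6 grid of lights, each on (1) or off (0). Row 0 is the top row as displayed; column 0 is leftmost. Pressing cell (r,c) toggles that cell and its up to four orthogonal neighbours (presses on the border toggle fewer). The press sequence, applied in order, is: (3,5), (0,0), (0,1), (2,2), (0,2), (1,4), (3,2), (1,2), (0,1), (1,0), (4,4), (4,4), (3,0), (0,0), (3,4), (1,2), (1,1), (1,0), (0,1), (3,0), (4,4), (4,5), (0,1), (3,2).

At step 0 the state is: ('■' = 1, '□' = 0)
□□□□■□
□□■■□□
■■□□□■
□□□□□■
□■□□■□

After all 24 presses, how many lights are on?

k=0  □□□□■□
□□■■□□
■■□□□■
□□□□□■
□■□□■□
k=1  □□□□■□
□□■■□□
■■□□□□
□□□□■□
□■□□■■
k=2  ■■□□■□
■□■■□□
■■□□□□
□□□□■□
□■□□■■
k=3  □□■□■□
■■■■□□
■■□□□□
□□□□■□
□■□□■■
k=4  □□■□■□
■■□■□□
■□■■□□
□□■□■□
□■□□■■
k=5  □■□■■□
■■■■□□
■□■■□□
□□■□■□
□■□□■■
k=6  □■□■□□
■■■□■■
■□■■■□
□□■□■□
□■□□■■
k=7  □■□■□□
■■■□■■
■□□■■□
□■□■■□
□■■□■■
k=8  □■■■□□
■□□■■■
■□■■■□
□■□■■□
□■■□■■
k=9  ■□□■□□
■■□■■■
■□■■■□
□■□■■□
□■■□■■
k=10  □□□■□□
□□□■■■
□□■■■□
□■□■■□
□■■□■■
k=11  □□□■□□
□□□■■■
□□■■■□
□■□■□□
□■■■□□
k=12  □□□■□□
□□□■■■
□□■■■□
□■□■■□
□■■□■■
k=13  □□□■□□
□□□■■■
■□■■■□
■□□■■□
■■■□■■
k=14  ■■□■□□
■□□■■■
■□■■■□
■□□■■□
■■■□■■
k=15  ■■□■□□
■□□■■■
■□■■□□
■□□□□■
■■■□□■
k=16  ■■■■□□
■■■□■■
■□□■□□
■□□□□■
■■■□□■
k=17  ■□■■□□
□□□□■■
■■□■□□
■□□□□■
■■■□□■
k=18  □□■■□□
■■□□■■
□■□■□□
■□□□□■
■■■□□■
k=19  ■■□■□□
■□□□■■
□■□■□□
■□□□□■
■■■□□■
k=20  ■■□■□□
■□□□■■
■■□■□□
□■□□□■
□■■□□■
k=21  ■■□■□□
■□□□■■
■■□■□□
□■□□■■
□■■■■□
k=22  ■■□■□□
■□□□■■
■■□■□□
□■□□■□
□■■■□■
k=23  □□■■□□
■■□□■■
■■□■□□
□■□□■□
□■■■□■
k=24  □□■■□□
■■□□■■
■■■■□□
□□■■■□
□■□■□■

16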